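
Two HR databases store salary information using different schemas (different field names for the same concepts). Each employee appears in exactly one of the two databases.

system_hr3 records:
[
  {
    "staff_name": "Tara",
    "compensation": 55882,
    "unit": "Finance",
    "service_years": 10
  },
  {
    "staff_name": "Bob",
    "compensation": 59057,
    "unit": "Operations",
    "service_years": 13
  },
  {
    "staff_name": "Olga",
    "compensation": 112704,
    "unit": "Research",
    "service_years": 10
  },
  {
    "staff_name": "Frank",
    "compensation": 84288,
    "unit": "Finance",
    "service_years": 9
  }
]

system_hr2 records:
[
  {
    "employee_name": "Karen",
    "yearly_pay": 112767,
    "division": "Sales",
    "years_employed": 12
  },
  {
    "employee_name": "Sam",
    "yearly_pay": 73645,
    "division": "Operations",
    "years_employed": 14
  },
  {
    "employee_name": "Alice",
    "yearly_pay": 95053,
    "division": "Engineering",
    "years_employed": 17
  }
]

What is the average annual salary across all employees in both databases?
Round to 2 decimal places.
84770.86

Schema mapping: "compensation" (system_hr3) = "yearly_pay" (system_hr2) = annual salary

All salaries: [55882, 59057, 112704, 84288, 112767, 73645, 95053]
Sum: 593396
Count: 7
Average: 593396 / 7 = 84770.86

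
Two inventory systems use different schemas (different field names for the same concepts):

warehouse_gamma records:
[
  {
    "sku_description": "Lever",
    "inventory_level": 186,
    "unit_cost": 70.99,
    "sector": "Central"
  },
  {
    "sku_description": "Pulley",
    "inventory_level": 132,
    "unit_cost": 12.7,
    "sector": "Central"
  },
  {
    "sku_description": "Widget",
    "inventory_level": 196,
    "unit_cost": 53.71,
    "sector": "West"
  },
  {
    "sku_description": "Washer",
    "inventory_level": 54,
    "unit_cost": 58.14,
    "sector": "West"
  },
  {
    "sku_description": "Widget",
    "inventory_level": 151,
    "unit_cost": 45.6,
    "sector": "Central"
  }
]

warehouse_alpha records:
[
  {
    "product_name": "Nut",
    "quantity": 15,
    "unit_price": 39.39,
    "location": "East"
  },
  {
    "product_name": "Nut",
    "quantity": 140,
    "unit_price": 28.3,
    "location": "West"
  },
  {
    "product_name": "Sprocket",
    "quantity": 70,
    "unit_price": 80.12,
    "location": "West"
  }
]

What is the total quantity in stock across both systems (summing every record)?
944

To reconcile these schemas, identify the field holding the quantity in stock in each system:
1. In warehouse_gamma it is "inventory_level"
2. In warehouse_alpha it is "quantity"

From warehouse_gamma: 186 + 132 + 196 + 54 + 151 = 719
From warehouse_alpha: 15 + 140 + 70 = 225

Total: 719 + 225 = 944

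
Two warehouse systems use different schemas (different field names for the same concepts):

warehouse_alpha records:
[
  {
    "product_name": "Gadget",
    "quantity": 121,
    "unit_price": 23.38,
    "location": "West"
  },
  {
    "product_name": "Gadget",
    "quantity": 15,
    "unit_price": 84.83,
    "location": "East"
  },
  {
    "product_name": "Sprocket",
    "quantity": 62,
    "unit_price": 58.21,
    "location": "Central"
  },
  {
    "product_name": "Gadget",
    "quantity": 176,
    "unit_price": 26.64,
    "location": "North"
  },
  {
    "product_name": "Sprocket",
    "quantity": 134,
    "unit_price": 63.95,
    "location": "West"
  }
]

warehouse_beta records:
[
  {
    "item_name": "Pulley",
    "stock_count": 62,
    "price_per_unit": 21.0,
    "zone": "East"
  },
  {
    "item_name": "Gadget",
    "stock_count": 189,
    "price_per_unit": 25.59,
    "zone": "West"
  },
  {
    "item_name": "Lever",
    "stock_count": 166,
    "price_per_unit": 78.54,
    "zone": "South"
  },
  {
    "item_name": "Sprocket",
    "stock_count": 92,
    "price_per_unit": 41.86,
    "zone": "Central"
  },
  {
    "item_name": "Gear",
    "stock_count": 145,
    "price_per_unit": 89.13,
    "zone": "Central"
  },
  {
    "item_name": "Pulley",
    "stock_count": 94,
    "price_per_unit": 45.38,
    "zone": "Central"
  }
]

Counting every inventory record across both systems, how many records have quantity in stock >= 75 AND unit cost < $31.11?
3

Schema mappings:
- "quantity" (warehouse_alpha) = "stock_count" (warehouse_beta) = quantity
- "unit_price" (warehouse_alpha) = "price_per_unit" (warehouse_beta) = unit cost

Records meeting both conditions in warehouse_alpha: 2
Records meeting both conditions in warehouse_beta: 1

Total: 2 + 1 = 3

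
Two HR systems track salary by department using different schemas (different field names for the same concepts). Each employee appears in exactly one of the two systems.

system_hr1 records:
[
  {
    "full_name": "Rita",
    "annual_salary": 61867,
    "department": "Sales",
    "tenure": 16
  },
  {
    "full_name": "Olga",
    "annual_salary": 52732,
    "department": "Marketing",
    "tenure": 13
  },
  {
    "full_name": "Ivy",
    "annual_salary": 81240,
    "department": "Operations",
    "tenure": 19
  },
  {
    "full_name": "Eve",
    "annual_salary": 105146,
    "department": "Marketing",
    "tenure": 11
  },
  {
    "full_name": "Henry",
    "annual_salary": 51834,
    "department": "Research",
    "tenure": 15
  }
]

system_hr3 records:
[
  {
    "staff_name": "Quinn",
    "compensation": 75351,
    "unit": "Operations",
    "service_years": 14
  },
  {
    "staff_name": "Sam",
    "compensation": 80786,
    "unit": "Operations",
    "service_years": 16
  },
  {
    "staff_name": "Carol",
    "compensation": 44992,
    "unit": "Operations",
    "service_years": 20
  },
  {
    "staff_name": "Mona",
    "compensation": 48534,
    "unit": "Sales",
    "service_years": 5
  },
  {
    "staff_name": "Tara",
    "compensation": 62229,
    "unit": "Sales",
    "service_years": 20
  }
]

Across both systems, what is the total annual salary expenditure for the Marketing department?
157878

Schema mappings:
- "department" (system_hr1) = "unit" (system_hr3) = department
- "annual_salary" (system_hr1) = "compensation" (system_hr3) = salary

Marketing salaries from system_hr1: 157878
Marketing salaries from system_hr3: 0

Total: 157878 + 0 = 157878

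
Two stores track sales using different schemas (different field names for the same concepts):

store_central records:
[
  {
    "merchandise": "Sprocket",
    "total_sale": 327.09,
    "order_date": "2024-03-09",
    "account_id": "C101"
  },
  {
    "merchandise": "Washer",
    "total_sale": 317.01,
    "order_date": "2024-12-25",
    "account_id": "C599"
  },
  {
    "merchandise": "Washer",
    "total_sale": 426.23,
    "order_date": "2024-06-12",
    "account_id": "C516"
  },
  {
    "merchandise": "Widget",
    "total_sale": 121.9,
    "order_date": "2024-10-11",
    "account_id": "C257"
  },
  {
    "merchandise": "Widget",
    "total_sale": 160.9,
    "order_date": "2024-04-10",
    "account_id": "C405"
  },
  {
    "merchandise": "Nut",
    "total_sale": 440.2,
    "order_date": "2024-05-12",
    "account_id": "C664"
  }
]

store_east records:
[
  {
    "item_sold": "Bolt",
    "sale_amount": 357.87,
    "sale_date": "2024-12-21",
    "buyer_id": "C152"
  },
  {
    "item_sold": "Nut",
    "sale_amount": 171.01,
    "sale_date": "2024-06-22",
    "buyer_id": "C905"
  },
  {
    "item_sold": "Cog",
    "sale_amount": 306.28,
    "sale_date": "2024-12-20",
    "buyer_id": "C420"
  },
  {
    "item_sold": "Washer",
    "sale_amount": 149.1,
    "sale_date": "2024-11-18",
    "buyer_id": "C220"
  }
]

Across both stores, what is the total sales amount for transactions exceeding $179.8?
2174.68

Schema mapping: "total_sale" (store_central) = "sale_amount" (store_east) = sale amount

Sum of sales > $179.8 in store_central: 1510.53
Sum of sales > $179.8 in store_east: 664.15

Total: 1510.53 + 664.15 = 2174.68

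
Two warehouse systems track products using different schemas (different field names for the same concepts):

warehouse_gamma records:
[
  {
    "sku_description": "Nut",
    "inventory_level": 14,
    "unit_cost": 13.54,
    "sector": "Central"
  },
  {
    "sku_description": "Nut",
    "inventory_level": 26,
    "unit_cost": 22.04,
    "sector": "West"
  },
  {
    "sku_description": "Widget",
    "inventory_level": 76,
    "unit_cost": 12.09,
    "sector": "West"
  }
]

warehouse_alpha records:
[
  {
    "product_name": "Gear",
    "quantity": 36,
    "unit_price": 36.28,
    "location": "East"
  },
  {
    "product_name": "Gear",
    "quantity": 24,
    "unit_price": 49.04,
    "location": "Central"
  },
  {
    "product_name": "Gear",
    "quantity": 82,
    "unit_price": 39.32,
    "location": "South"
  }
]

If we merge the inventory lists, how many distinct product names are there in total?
3

Schema mapping: "sku_description" (warehouse_gamma) = "product_name" (warehouse_alpha) = product name

Products in warehouse_gamma: ['Nut', 'Widget']
Products in warehouse_alpha: ['Gear']

Union (unique products): ['Gear', 'Nut', 'Widget']
Count: 3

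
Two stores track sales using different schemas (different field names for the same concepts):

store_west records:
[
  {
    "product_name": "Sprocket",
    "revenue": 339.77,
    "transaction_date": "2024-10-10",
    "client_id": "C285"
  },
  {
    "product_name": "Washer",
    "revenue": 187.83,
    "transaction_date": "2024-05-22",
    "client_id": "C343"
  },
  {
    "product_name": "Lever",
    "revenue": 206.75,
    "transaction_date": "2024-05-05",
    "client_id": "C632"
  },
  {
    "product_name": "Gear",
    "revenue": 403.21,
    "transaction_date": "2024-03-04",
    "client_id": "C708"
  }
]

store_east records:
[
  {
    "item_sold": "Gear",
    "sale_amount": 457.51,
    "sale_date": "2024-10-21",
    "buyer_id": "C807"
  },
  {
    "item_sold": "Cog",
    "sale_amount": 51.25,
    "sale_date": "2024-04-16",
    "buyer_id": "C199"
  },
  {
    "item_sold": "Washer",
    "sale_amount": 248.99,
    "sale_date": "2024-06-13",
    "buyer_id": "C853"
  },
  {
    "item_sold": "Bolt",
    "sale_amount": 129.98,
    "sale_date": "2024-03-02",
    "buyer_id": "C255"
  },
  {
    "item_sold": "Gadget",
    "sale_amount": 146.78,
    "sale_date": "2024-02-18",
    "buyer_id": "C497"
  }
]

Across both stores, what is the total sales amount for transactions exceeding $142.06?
1990.84

Schema mapping: "revenue" (store_west) = "sale_amount" (store_east) = sale amount

Sum of sales > $142.06 in store_west: 1137.56
Sum of sales > $142.06 in store_east: 853.28

Total: 1137.56 + 853.28 = 1990.84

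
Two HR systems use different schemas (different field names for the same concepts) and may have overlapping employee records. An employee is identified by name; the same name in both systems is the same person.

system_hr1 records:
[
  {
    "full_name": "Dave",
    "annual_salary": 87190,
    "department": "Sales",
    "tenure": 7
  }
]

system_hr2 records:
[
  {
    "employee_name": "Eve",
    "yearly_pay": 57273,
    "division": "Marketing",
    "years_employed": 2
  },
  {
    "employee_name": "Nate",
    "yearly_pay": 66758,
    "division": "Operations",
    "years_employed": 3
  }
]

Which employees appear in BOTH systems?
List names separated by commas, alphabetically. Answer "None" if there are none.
None

Schema mapping: "full_name" (system_hr1) = "employee_name" (system_hr2) = employee name

Names in system_hr1: ['Dave']
Names in system_hr2: ['Eve', 'Nate']

Intersection: None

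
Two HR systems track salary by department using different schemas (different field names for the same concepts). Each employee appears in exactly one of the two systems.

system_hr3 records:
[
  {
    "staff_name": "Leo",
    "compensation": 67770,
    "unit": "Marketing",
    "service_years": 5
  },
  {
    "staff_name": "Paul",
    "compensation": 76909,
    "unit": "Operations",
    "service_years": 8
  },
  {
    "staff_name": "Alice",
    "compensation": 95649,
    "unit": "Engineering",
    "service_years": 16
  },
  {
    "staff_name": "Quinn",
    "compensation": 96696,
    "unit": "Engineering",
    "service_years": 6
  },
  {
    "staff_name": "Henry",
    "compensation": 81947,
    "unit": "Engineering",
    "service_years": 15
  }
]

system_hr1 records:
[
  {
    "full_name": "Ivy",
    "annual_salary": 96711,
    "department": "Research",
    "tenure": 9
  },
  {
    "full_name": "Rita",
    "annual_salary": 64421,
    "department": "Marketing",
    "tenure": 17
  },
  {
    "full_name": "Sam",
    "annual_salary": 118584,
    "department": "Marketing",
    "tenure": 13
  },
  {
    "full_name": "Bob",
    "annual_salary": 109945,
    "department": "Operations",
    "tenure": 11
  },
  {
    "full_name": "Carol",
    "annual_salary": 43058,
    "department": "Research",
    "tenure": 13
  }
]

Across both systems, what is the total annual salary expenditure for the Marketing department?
250775

Schema mappings:
- "unit" (system_hr3) = "department" (system_hr1) = department
- "compensation" (system_hr3) = "annual_salary" (system_hr1) = salary

Marketing salaries from system_hr3: 67770
Marketing salaries from system_hr1: 183005

Total: 67770 + 183005 = 250775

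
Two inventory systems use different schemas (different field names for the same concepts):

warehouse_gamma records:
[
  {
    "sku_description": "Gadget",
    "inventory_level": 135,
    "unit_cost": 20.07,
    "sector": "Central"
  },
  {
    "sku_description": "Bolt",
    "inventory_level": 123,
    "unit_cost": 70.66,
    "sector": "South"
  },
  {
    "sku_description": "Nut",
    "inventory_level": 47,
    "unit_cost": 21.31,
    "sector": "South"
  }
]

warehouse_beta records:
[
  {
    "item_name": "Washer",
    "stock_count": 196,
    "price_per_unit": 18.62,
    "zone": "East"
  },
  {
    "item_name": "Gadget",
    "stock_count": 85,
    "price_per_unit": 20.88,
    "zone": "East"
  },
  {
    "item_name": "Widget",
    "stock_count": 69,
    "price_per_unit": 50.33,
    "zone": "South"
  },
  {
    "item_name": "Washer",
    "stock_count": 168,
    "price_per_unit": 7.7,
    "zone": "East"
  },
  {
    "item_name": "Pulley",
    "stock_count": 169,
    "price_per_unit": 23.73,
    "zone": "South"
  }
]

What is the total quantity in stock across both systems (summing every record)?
992

To reconcile these schemas, identify the field holding the quantity in stock in each system:
1. In warehouse_gamma it is "inventory_level"
2. In warehouse_beta it is "stock_count"

From warehouse_gamma: 135 + 123 + 47 = 305
From warehouse_beta: 196 + 85 + 69 + 168 + 169 = 687

Total: 305 + 687 = 992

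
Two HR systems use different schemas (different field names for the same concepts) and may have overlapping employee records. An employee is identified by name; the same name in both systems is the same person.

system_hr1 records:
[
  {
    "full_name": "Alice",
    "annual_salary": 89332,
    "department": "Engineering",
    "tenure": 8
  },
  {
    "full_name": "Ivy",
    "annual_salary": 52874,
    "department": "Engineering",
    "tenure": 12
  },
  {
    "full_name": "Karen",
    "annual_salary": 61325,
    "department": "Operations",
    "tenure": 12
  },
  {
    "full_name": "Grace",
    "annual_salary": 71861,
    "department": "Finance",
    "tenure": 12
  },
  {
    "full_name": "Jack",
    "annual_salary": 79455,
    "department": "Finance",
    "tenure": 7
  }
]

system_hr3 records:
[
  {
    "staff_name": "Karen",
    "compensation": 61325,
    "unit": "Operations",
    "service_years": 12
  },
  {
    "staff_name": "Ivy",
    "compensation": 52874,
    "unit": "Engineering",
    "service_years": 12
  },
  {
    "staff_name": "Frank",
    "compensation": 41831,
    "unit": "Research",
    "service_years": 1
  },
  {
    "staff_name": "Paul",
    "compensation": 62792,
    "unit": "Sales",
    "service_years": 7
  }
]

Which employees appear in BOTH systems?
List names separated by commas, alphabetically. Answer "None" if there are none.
Ivy, Karen

Schema mapping: "full_name" (system_hr1) = "staff_name" (system_hr3) = employee name

Names in system_hr1: ['Alice', 'Grace', 'Ivy', 'Jack', 'Karen']
Names in system_hr3: ['Frank', 'Ivy', 'Karen', 'Paul']

Intersection: ['Ivy', 'Karen']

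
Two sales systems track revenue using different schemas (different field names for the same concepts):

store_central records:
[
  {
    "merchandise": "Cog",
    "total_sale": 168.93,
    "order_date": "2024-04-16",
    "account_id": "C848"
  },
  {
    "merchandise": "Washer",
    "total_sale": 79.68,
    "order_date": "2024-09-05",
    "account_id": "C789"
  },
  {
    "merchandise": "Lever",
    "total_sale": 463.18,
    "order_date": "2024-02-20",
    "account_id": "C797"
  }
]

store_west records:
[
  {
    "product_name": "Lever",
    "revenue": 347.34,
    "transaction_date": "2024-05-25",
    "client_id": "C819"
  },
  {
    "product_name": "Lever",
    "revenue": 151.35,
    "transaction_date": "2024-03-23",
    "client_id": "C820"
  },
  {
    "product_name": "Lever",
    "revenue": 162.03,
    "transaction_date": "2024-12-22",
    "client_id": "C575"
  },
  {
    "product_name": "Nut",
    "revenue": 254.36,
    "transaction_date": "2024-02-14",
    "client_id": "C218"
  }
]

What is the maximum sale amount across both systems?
463.18

Reconcile: "total_sale" (store_central) = "revenue" (store_west) = sale amount

Maximum in store_central: 463.18
Maximum in store_west: 347.34

Overall maximum: max(463.18, 347.34) = 463.18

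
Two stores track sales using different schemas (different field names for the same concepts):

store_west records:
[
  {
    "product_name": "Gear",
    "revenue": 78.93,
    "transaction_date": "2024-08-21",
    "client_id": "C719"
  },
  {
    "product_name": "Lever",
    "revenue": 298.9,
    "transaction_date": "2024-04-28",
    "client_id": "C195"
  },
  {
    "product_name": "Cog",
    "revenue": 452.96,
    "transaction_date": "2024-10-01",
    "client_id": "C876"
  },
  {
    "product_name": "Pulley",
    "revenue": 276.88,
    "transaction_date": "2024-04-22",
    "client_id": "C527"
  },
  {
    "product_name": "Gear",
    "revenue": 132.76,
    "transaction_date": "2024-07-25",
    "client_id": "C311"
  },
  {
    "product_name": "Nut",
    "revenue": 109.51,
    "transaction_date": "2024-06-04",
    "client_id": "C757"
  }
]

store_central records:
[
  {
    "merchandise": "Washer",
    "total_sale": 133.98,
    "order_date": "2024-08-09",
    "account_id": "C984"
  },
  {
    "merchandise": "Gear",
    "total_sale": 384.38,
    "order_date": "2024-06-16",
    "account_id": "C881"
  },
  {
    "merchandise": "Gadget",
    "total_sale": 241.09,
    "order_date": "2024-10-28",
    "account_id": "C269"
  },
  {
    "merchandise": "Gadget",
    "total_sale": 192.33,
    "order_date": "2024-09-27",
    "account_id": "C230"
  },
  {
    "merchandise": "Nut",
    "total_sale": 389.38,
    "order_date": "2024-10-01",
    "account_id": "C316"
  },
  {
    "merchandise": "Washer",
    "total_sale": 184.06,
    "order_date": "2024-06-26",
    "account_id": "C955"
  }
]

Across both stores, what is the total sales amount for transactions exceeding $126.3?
2686.72

Schema mapping: "revenue" (store_west) = "total_sale" (store_central) = sale amount

Sum of sales > $126.3 in store_west: 1161.5
Sum of sales > $126.3 in store_central: 1525.22

Total: 1161.5 + 1525.22 = 2686.72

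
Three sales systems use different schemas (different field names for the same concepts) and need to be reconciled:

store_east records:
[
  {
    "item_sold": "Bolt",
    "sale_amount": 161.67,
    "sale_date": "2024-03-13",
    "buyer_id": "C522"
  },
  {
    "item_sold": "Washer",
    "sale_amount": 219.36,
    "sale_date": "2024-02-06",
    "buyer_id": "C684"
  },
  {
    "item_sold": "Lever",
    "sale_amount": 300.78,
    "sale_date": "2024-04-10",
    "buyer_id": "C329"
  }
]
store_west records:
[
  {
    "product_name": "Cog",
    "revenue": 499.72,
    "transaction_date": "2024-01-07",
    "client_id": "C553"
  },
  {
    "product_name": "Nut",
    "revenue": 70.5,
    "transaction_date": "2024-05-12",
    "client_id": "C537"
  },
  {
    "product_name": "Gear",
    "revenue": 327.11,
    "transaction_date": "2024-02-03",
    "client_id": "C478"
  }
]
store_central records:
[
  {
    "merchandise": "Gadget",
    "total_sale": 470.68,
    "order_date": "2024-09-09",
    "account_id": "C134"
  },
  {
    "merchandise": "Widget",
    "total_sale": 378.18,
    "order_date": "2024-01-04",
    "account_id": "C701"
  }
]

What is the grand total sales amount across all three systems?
2428.0

Schema reconciliation - all amount fields map to sale amount:

store_east (sale_amount): 681.81
store_west (revenue): 897.33
store_central (total_sale): 848.86

Grand total: 2428.0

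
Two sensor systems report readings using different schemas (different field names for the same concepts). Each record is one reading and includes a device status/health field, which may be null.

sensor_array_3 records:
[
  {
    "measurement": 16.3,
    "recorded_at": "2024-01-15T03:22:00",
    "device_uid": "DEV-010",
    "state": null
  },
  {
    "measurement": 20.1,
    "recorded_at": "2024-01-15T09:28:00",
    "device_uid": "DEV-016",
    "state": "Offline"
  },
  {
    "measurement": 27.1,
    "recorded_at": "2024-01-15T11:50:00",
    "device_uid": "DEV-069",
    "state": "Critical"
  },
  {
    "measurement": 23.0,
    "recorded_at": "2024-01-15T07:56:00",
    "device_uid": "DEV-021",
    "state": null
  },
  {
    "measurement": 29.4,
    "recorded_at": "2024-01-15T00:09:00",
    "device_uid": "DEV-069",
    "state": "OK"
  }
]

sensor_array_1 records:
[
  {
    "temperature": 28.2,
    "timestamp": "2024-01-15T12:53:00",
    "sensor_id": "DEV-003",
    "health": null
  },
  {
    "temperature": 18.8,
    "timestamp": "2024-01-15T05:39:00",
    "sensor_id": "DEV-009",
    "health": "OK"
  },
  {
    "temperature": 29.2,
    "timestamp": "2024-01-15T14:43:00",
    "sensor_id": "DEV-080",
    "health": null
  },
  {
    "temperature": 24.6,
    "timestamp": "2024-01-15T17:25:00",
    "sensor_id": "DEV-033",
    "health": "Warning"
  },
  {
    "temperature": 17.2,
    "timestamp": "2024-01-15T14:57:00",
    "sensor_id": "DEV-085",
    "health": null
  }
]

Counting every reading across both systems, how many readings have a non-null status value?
5

Schema mapping: "state" (sensor_array_3) = "health" (sensor_array_1) = status

Non-null in sensor_array_3: 3
Non-null in sensor_array_1: 2

Total non-null: 3 + 2 = 5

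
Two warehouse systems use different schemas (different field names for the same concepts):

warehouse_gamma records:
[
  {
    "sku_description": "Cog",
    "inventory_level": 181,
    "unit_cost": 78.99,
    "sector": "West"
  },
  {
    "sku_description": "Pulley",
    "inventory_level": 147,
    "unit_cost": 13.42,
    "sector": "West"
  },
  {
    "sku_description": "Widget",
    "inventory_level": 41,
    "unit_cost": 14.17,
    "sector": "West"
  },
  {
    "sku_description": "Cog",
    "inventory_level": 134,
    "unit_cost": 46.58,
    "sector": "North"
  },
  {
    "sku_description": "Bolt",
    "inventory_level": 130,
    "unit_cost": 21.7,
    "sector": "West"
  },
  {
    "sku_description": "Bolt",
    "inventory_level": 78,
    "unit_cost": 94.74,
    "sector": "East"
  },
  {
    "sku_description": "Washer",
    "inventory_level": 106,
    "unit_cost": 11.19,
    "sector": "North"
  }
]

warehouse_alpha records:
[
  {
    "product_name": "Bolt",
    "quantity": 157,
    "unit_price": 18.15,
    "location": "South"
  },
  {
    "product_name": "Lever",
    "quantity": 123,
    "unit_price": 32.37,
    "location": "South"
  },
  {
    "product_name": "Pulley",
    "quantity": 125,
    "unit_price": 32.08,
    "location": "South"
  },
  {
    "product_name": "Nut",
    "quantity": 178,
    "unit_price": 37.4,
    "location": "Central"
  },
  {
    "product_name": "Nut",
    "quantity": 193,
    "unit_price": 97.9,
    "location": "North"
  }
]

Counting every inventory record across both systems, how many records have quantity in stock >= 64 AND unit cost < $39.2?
7

Schema mappings:
- "inventory_level" (warehouse_gamma) = "quantity" (warehouse_alpha) = quantity
- "unit_cost" (warehouse_gamma) = "unit_price" (warehouse_alpha) = unit cost

Records meeting both conditions in warehouse_gamma: 3
Records meeting both conditions in warehouse_alpha: 4

Total: 3 + 4 = 7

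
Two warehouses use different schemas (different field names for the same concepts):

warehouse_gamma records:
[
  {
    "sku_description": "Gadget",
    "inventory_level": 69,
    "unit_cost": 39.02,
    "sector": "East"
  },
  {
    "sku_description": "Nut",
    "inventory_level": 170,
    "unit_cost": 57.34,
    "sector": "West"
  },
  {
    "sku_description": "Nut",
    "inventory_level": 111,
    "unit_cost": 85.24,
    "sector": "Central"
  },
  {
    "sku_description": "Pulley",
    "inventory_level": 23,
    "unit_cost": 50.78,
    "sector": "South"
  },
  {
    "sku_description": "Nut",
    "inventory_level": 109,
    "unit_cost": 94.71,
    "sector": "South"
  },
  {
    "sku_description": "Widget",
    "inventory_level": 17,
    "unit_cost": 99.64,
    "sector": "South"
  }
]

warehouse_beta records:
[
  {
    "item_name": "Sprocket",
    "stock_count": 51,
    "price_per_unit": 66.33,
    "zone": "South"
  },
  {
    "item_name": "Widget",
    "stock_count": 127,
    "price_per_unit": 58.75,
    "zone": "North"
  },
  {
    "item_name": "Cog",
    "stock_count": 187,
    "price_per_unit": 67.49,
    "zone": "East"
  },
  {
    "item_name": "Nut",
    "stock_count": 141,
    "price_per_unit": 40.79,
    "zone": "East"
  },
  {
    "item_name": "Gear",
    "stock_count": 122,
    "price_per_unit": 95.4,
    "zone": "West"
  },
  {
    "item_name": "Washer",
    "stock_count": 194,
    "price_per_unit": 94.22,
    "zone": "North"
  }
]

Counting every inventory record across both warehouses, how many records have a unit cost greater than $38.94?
12

Schema mapping: "unit_cost" (warehouse_gamma) = "price_per_unit" (warehouse_beta) = unit cost

Records > $38.94 in warehouse_gamma: 6
Records > $38.94 in warehouse_beta: 6

Total count: 6 + 6 = 12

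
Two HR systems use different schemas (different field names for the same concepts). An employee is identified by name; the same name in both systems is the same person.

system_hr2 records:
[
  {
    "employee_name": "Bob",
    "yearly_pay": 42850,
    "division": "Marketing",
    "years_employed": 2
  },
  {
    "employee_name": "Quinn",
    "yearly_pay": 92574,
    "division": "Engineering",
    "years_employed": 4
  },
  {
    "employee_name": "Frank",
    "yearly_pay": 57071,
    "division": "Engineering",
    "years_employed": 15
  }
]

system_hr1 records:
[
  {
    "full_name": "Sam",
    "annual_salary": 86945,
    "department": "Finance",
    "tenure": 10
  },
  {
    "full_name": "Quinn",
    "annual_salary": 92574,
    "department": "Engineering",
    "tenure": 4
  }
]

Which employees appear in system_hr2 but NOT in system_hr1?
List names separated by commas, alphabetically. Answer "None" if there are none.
Bob, Frank

Schema mapping: "employee_name" (system_hr2) = "full_name" (system_hr1) = employee name

Names in system_hr2: ['Bob', 'Frank', 'Quinn']
Names in system_hr1: ['Quinn', 'Sam']

In system_hr2 but not system_hr1: ['Bob', 'Frank']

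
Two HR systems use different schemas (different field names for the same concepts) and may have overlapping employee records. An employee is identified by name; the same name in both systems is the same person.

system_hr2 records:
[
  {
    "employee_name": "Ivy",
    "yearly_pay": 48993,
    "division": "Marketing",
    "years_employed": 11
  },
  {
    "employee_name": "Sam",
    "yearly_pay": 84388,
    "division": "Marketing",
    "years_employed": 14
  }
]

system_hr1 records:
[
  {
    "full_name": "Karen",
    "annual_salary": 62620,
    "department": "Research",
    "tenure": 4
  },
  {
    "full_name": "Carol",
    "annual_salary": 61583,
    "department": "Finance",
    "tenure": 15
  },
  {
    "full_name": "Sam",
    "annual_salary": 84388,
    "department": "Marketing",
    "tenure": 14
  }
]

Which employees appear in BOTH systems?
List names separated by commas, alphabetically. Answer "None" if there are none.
Sam

Schema mapping: "employee_name" (system_hr2) = "full_name" (system_hr1) = employee name

Names in system_hr2: ['Ivy', 'Sam']
Names in system_hr1: ['Carol', 'Karen', 'Sam']

Intersection: ['Sam']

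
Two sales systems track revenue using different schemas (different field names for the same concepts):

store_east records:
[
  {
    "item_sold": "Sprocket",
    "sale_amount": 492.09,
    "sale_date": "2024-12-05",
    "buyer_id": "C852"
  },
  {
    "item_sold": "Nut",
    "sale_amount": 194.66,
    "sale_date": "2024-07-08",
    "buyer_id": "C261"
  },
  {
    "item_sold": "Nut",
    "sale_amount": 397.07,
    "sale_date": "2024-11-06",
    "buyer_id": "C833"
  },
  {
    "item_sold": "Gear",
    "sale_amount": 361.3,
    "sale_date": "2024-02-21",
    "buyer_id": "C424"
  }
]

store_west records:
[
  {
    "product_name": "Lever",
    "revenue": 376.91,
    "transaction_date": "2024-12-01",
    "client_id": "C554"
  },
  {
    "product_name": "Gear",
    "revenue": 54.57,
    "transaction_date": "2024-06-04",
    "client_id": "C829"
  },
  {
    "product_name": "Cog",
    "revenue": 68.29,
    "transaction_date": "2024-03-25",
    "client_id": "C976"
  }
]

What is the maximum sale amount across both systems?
492.09

Reconcile: "sale_amount" (store_east) = "revenue" (store_west) = sale amount

Maximum in store_east: 492.09
Maximum in store_west: 376.91

Overall maximum: max(492.09, 376.91) = 492.09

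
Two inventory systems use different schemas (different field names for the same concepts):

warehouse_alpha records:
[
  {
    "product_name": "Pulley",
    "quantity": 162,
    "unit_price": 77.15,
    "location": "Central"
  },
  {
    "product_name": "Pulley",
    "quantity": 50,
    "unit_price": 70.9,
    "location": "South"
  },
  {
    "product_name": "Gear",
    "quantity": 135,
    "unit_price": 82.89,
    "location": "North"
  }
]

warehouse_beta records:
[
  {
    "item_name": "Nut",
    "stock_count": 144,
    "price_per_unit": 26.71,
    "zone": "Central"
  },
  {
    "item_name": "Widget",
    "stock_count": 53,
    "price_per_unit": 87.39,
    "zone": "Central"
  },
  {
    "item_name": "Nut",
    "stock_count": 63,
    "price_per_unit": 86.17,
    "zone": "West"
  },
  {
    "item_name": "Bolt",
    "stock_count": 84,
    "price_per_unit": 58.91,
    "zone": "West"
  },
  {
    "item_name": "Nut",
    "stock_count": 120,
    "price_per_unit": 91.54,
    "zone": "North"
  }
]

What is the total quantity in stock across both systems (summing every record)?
811

To reconcile these schemas, identify the field holding the quantity in stock in each system:
1. In warehouse_alpha it is "quantity"
2. In warehouse_beta it is "stock_count"

From warehouse_alpha: 162 + 50 + 135 = 347
From warehouse_beta: 144 + 53 + 63 + 84 + 120 = 464

Total: 347 + 464 = 811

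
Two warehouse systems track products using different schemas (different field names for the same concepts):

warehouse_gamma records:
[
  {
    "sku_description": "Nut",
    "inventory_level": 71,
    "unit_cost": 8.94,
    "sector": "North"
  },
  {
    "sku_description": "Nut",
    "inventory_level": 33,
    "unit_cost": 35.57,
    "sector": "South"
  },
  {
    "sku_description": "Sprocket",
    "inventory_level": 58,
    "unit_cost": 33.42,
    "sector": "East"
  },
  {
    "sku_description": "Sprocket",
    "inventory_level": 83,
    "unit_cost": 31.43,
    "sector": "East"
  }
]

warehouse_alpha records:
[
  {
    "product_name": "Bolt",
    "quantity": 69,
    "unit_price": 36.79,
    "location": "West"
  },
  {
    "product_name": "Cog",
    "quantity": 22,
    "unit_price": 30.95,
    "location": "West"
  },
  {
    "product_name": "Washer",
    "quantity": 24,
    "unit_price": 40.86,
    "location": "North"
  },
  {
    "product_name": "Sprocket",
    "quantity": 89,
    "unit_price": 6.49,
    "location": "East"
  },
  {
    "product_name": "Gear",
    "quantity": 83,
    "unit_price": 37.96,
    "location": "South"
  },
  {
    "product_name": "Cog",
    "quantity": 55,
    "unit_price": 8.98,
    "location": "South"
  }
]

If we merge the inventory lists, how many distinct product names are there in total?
6

Schema mapping: "sku_description" (warehouse_gamma) = "product_name" (warehouse_alpha) = product name

Products in warehouse_gamma: ['Nut', 'Sprocket']
Products in warehouse_alpha: ['Bolt', 'Cog', 'Gear', 'Sprocket', 'Washer']

Union (unique products): ['Bolt', 'Cog', 'Gear', 'Nut', 'Sprocket', 'Washer']
Count: 6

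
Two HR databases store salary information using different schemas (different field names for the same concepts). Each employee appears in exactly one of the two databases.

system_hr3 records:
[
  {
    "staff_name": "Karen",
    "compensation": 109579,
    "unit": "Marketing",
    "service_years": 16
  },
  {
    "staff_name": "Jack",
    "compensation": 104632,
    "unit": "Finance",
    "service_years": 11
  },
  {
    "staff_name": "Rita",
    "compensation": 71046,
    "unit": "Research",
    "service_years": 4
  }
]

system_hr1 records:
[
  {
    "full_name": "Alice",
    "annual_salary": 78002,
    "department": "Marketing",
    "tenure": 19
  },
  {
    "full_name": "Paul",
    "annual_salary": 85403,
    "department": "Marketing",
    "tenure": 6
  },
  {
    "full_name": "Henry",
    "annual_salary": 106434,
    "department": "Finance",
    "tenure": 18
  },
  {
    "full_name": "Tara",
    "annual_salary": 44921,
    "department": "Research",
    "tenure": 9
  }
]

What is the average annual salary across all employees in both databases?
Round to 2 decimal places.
85716.71

Schema mapping: "compensation" (system_hr3) = "annual_salary" (system_hr1) = annual salary

All salaries: [109579, 104632, 71046, 78002, 85403, 106434, 44921]
Sum: 600017
Count: 7
Average: 600017 / 7 = 85716.71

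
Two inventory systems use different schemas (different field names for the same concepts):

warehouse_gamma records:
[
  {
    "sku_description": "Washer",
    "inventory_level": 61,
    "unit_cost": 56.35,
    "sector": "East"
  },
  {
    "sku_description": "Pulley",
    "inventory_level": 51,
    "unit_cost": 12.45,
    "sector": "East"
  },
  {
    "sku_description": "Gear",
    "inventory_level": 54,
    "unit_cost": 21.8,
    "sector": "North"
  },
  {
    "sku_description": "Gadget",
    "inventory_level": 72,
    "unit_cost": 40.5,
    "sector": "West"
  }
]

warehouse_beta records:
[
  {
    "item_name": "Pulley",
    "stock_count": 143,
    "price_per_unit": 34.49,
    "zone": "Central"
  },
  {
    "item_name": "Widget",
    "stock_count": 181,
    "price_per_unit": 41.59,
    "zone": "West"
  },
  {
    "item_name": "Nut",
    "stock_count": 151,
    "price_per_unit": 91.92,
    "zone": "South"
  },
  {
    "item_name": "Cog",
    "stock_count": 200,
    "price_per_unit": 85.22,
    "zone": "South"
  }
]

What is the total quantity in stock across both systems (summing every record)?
913

To reconcile these schemas, identify the field holding the quantity in stock in each system:
1. In warehouse_gamma it is "inventory_level"
2. In warehouse_beta it is "stock_count"

From warehouse_gamma: 61 + 51 + 54 + 72 = 238
From warehouse_beta: 143 + 181 + 151 + 200 = 675

Total: 238 + 675 = 913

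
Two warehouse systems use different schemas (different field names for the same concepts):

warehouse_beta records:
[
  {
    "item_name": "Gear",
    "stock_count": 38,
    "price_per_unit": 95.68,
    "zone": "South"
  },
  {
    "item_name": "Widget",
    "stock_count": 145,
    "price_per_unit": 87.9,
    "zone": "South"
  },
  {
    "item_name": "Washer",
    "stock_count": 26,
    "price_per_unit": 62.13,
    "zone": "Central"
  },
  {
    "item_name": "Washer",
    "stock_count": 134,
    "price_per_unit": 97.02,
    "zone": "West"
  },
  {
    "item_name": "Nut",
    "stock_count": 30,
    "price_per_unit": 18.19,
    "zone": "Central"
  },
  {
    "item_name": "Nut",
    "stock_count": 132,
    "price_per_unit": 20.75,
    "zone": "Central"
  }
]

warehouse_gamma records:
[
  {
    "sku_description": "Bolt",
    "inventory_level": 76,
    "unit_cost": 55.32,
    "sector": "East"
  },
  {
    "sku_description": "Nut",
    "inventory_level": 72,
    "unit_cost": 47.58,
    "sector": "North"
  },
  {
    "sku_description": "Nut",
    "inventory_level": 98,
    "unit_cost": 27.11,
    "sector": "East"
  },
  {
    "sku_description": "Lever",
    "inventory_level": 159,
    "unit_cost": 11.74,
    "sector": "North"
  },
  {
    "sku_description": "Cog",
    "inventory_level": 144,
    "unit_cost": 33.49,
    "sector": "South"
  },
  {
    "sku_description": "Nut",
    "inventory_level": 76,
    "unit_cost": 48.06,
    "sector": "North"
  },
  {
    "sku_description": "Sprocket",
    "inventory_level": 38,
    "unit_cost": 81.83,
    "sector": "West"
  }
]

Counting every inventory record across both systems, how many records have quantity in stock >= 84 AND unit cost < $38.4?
4

Schema mappings:
- "stock_count" (warehouse_beta) = "inventory_level" (warehouse_gamma) = quantity
- "price_per_unit" (warehouse_beta) = "unit_cost" (warehouse_gamma) = unit cost

Records meeting both conditions in warehouse_beta: 1
Records meeting both conditions in warehouse_gamma: 3

Total: 1 + 3 = 4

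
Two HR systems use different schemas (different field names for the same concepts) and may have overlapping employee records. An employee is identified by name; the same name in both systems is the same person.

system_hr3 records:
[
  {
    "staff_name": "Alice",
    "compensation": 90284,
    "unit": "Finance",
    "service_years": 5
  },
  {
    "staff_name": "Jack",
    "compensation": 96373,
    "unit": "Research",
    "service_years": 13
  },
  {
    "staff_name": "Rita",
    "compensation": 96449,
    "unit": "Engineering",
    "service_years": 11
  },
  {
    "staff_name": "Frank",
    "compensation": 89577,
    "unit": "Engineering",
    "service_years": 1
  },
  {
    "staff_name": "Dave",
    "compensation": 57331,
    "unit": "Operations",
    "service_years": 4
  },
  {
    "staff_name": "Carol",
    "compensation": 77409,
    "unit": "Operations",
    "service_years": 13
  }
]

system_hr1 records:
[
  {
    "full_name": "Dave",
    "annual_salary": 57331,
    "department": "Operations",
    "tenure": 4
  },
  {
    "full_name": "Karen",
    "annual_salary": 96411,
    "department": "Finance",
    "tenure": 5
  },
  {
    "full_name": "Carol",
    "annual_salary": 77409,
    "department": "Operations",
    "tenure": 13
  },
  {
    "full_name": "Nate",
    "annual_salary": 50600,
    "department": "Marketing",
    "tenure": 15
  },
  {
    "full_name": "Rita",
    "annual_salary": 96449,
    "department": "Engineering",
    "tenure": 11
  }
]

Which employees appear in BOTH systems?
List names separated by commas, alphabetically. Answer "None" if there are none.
Carol, Dave, Rita

Schema mapping: "staff_name" (system_hr3) = "full_name" (system_hr1) = employee name

Names in system_hr3: ['Alice', 'Carol', 'Dave', 'Frank', 'Jack', 'Rita']
Names in system_hr1: ['Carol', 'Dave', 'Karen', 'Nate', 'Rita']

Intersection: ['Carol', 'Dave', 'Rita']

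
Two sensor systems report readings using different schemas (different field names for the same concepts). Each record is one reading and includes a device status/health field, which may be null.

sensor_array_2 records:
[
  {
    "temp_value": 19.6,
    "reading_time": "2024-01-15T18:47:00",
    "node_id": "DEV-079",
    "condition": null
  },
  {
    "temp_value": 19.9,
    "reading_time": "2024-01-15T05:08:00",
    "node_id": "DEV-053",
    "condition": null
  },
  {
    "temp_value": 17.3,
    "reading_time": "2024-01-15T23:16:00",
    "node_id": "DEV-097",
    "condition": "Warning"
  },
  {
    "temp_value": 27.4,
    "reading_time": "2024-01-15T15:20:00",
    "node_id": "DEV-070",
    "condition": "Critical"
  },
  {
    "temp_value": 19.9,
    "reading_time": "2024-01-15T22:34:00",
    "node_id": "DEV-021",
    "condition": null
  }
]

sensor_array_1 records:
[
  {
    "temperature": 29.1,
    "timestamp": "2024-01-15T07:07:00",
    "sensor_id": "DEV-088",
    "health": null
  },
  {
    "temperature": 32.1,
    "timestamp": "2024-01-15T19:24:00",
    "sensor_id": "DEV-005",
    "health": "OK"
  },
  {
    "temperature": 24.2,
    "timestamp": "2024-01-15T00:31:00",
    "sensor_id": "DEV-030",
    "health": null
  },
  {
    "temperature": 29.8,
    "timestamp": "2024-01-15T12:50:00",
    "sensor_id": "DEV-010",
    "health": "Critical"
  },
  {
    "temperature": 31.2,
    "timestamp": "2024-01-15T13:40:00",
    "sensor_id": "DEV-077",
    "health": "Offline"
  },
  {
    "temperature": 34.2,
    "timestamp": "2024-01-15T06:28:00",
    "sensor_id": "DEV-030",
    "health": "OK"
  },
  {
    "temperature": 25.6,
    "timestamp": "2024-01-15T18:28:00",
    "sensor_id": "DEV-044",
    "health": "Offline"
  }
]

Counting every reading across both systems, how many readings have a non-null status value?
7

Schema mapping: "condition" (sensor_array_2) = "health" (sensor_array_1) = status

Non-null in sensor_array_2: 2
Non-null in sensor_array_1: 5

Total non-null: 2 + 5 = 7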